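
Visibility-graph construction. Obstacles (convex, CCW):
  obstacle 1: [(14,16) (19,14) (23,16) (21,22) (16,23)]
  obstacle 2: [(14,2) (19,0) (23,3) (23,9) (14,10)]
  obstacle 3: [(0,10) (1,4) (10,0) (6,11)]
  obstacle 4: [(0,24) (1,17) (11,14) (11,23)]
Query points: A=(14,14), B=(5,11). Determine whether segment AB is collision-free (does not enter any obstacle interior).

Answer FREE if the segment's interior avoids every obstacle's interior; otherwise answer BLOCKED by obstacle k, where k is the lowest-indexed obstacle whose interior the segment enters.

FREE

Obstacle 1 [(14,16) (19,14) (23,16) (21,22) (16,23)]:
  edge (14,16)–(19,14): clear
  edge (19,14)–(23,16): clear
  edge (23,16)–(21,22): clear
  edge (21,22)–(16,23): clear
  edge (16,23)–(14,16): clear
  midpoint (19/2,25/2) outside
  → clear
Obstacle 2 [(14,2) (19,0) (23,3) (23,9) (14,10)]:
  edge (14,2)–(19,0): clear
  edge (19,0)–(23,3): clear
  edge (23,3)–(23,9): clear
  edge (23,9)–(14,10): clear
  edge (14,10)–(14,2): clear
  midpoint (19/2,25/2) outside
  → clear
Obstacle 3 [(0,10) (1,4) (10,0) (6,11)]:
  edge (0,10)–(1,4): clear
  edge (1,4)–(10,0): clear
  edge (10,0)–(6,11): clear
  edge (6,11)–(0,10): clear
  midpoint (19/2,25/2) outside
  → clear
Obstacle 4 [(0,24) (1,17) (11,14) (11,23)]:
  edge (0,24)–(1,17): clear
  edge (1,17)–(11,14): clear
  edge (11,14)–(11,23): clear
  edge (11,23)–(0,24): clear
  midpoint (19/2,25/2) outside
  → clear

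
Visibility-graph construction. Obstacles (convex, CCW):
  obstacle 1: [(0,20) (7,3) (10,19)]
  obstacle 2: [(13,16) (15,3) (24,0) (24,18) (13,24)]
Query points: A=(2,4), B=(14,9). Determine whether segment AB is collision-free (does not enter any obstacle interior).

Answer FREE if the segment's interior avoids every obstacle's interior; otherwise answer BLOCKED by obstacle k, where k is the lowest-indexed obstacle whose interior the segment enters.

BLOCKED by obstacle 1

Obstacle 1 [(0,20) (7,3) (10,19)]:
  edge (0,20)–(7,3): crosses AB
  edge (7,3)–(10,19): crosses AB
  edge (10,19)–(0,20): clear
  → BLOCKED
Obstacle 2 [(13,16) (15,3) (24,0) (24,18) (13,24)]:
  edge (13,16)–(15,3): clear
  edge (15,3)–(24,0): clear
  edge (24,0)–(24,18): clear
  edge (24,18)–(13,24): clear
  edge (13,24)–(13,16): clear
  midpoint (8,13/2) outside
  → clear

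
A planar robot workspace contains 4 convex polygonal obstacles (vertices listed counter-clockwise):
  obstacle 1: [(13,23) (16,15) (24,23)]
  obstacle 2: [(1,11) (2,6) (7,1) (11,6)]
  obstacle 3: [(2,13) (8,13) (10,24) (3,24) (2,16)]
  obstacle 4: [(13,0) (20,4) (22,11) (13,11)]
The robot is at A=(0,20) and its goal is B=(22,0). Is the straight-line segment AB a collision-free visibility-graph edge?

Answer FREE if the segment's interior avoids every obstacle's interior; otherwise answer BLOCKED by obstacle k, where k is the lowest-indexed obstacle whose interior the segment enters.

Obstacle 1 [(13,23) (16,15) (24,23)]:
  edge (13,23)–(16,15): clear
  edge (16,15)–(24,23): clear
  edge (24,23)–(13,23): clear
  midpoint (11,10) outside
  → clear
Obstacle 2 [(1,11) (2,6) (7,1) (11,6)]:
  edge (1,11)–(2,6): clear
  edge (2,6)–(7,1): clear
  edge (7,1)–(11,6): clear
  edge (11,6)–(1,11): clear
  midpoint (11,10) outside
  → clear
Obstacle 3 [(2,13) (8,13) (10,24) (3,24) (2,16)]:
  edge (2,13)–(8,13): crosses AB
  edge (8,13)–(10,24): clear
  edge (10,24)–(3,24): clear
  edge (3,24)–(2,16): crosses AB
  edge (2,16)–(2,13): clear
  → BLOCKED
Obstacle 4 [(13,0) (20,4) (22,11) (13,11)]:
  edge (13,0)–(20,4): crosses AB
  edge (20,4)–(22,11): clear
  edge (22,11)–(13,11): clear
  edge (13,11)–(13,0): crosses AB
  → BLOCKED

BLOCKED by obstacle 3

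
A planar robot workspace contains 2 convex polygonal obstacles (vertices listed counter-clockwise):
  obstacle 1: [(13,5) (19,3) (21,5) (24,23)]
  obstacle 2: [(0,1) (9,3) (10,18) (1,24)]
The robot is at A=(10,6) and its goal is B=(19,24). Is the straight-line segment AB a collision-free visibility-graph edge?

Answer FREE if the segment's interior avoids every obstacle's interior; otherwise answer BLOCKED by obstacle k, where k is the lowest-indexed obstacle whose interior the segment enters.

FREE

Obstacle 1 [(13,5) (19,3) (21,5) (24,23)]:
  edge (13,5)–(19,3): clear
  edge (19,3)–(21,5): clear
  edge (21,5)–(24,23): clear
  edge (24,23)–(13,5): clear
  midpoint (29/2,15) outside
  → clear
Obstacle 2 [(0,1) (9,3) (10,18) (1,24)]:
  edge (0,1)–(9,3): clear
  edge (9,3)–(10,18): clear
  edge (10,18)–(1,24): clear
  edge (1,24)–(0,1): clear
  midpoint (29/2,15) outside
  → clear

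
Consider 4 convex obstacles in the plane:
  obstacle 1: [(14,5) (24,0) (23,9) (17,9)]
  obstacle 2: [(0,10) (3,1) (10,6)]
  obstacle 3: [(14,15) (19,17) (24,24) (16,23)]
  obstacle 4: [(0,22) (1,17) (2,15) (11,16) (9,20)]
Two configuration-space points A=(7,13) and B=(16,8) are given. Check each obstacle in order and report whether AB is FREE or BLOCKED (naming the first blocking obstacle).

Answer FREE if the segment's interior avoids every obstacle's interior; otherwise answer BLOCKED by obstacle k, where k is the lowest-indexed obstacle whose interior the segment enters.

Obstacle 1 [(14,5) (24,0) (23,9) (17,9)]:
  edge (14,5)–(24,0): clear
  edge (24,0)–(23,9): clear
  edge (23,9)–(17,9): clear
  edge (17,9)–(14,5): clear
  midpoint (23/2,21/2) outside
  → clear
Obstacle 2 [(0,10) (3,1) (10,6)]:
  edge (0,10)–(3,1): clear
  edge (3,1)–(10,6): clear
  edge (10,6)–(0,10): clear
  midpoint (23/2,21/2) outside
  → clear
Obstacle 3 [(14,15) (19,17) (24,24) (16,23)]:
  edge (14,15)–(19,17): clear
  edge (19,17)–(24,24): clear
  edge (24,24)–(16,23): clear
  edge (16,23)–(14,15): clear
  midpoint (23/2,21/2) outside
  → clear
Obstacle 4 [(0,22) (1,17) (2,15) (11,16) (9,20)]:
  edge (0,22)–(1,17): clear
  edge (1,17)–(2,15): clear
  edge (2,15)–(11,16): clear
  edge (11,16)–(9,20): clear
  edge (9,20)–(0,22): clear
  midpoint (23/2,21/2) outside
  → clear

FREE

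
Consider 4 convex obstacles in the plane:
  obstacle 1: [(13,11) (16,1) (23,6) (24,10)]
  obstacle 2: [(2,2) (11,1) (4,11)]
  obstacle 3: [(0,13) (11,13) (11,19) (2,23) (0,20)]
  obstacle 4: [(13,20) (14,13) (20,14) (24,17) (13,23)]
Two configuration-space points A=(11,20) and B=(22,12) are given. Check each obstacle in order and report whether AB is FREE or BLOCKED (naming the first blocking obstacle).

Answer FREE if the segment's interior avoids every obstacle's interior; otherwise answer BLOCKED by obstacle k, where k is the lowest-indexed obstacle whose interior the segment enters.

BLOCKED by obstacle 4

Obstacle 1 [(13,11) (16,1) (23,6) (24,10)]:
  edge (13,11)–(16,1): clear
  edge (16,1)–(23,6): clear
  edge (23,6)–(24,10): clear
  edge (24,10)–(13,11): clear
  midpoint (33/2,16) outside
  → clear
Obstacle 2 [(2,2) (11,1) (4,11)]:
  edge (2,2)–(11,1): clear
  edge (11,1)–(4,11): clear
  edge (4,11)–(2,2): clear
  midpoint (33/2,16) outside
  → clear
Obstacle 3 [(0,13) (11,13) (11,19) (2,23) (0,20)]:
  edge (0,13)–(11,13): clear
  edge (11,13)–(11,19): clear
  edge (11,19)–(2,23): clear
  edge (2,23)–(0,20): clear
  edge (0,20)–(0,13): clear
  midpoint (33/2,16) outside
  → clear
Obstacle 4 [(13,20) (14,13) (20,14) (24,17) (13,23)]:
  edge (13,20)–(14,13): crosses AB
  edge (14,13)–(20,14): crosses AB
  edge (20,14)–(24,17): clear
  edge (24,17)–(13,23): clear
  edge (13,23)–(13,20): clear
  → BLOCKED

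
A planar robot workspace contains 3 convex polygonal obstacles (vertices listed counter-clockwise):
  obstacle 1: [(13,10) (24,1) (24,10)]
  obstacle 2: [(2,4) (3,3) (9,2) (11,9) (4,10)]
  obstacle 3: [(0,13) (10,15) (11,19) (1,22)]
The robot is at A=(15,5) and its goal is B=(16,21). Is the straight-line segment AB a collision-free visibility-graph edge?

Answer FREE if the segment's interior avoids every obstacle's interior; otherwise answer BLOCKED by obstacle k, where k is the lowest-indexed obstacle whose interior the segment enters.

Obstacle 1 [(13,10) (24,1) (24,10)]:
  edge (13,10)–(24,1): crosses AB
  edge (24,1)–(24,10): clear
  edge (24,10)–(13,10): crosses AB
  → BLOCKED
Obstacle 2 [(2,4) (3,3) (9,2) (11,9) (4,10)]:
  edge (2,4)–(3,3): clear
  edge (3,3)–(9,2): clear
  edge (9,2)–(11,9): clear
  edge (11,9)–(4,10): clear
  edge (4,10)–(2,4): clear
  midpoint (31/2,13) outside
  → clear
Obstacle 3 [(0,13) (10,15) (11,19) (1,22)]:
  edge (0,13)–(10,15): clear
  edge (10,15)–(11,19): clear
  edge (11,19)–(1,22): clear
  edge (1,22)–(0,13): clear
  midpoint (31/2,13) outside
  → clear

BLOCKED by obstacle 1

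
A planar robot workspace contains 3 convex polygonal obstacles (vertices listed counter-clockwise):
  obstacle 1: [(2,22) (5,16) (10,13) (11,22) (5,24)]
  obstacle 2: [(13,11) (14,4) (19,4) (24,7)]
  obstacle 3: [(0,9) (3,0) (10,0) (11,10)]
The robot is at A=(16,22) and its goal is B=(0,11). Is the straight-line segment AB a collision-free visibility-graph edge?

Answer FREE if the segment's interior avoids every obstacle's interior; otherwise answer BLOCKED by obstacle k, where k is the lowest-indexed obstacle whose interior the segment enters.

BLOCKED by obstacle 1

Obstacle 1 [(2,22) (5,16) (10,13) (11,22) (5,24)]:
  edge (2,22)–(5,16): clear
  edge (5,16)–(10,13): crosses AB
  edge (10,13)–(11,22): crosses AB
  edge (11,22)–(5,24): clear
  edge (5,24)–(2,22): clear
  → BLOCKED
Obstacle 2 [(13,11) (14,4) (19,4) (24,7)]:
  edge (13,11)–(14,4): clear
  edge (14,4)–(19,4): clear
  edge (19,4)–(24,7): clear
  edge (24,7)–(13,11): clear
  midpoint (8,33/2) outside
  → clear
Obstacle 3 [(0,9) (3,0) (10,0) (11,10)]:
  edge (0,9)–(3,0): clear
  edge (3,0)–(10,0): clear
  edge (10,0)–(11,10): clear
  edge (11,10)–(0,9): clear
  midpoint (8,33/2) outside
  → clear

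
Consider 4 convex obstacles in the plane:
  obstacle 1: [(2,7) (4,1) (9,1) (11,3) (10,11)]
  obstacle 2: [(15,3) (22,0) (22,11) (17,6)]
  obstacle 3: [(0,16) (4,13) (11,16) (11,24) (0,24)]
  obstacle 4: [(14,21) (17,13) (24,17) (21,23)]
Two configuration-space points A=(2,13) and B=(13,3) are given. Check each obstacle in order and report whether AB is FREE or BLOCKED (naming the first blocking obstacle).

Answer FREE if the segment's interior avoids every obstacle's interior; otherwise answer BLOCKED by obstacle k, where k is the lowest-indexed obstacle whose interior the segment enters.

Obstacle 1 [(2,7) (4,1) (9,1) (11,3) (10,11)]:
  edge (2,7)–(4,1): clear
  edge (4,1)–(9,1): clear
  edge (9,1)–(11,3): clear
  edge (11,3)–(10,11): crosses AB
  edge (10,11)–(2,7): crosses AB
  → BLOCKED
Obstacle 2 [(15,3) (22,0) (22,11) (17,6)]:
  edge (15,3)–(22,0): clear
  edge (22,0)–(22,11): clear
  edge (22,11)–(17,6): clear
  edge (17,6)–(15,3): clear
  midpoint (15/2,8) outside
  → clear
Obstacle 3 [(0,16) (4,13) (11,16) (11,24) (0,24)]:
  edge (0,16)–(4,13): clear
  edge (4,13)–(11,16): clear
  edge (11,16)–(11,24): clear
  edge (11,24)–(0,24): clear
  edge (0,24)–(0,16): clear
  midpoint (15/2,8) outside
  → clear
Obstacle 4 [(14,21) (17,13) (24,17) (21,23)]:
  edge (14,21)–(17,13): clear
  edge (17,13)–(24,17): clear
  edge (24,17)–(21,23): clear
  edge (21,23)–(14,21): clear
  midpoint (15/2,8) outside
  → clear

BLOCKED by obstacle 1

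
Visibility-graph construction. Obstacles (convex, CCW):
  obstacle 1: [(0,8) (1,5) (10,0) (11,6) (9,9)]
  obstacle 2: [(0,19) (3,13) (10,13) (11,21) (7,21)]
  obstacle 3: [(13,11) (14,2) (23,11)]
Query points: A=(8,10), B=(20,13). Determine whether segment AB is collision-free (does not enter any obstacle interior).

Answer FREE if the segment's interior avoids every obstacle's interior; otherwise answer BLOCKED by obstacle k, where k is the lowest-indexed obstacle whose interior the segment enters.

FREE

Obstacle 1 [(0,8) (1,5) (10,0) (11,6) (9,9)]:
  edge (0,8)–(1,5): clear
  edge (1,5)–(10,0): clear
  edge (10,0)–(11,6): clear
  edge (11,6)–(9,9): clear
  edge (9,9)–(0,8): clear
  midpoint (14,23/2) outside
  → clear
Obstacle 2 [(0,19) (3,13) (10,13) (11,21) (7,21)]:
  edge (0,19)–(3,13): clear
  edge (3,13)–(10,13): clear
  edge (10,13)–(11,21): clear
  edge (11,21)–(7,21): clear
  edge (7,21)–(0,19): clear
  midpoint (14,23/2) outside
  → clear
Obstacle 3 [(13,11) (14,2) (23,11)]:
  edge (13,11)–(14,2): clear
  edge (14,2)–(23,11): clear
  edge (23,11)–(13,11): clear
  midpoint (14,23/2) outside
  → clear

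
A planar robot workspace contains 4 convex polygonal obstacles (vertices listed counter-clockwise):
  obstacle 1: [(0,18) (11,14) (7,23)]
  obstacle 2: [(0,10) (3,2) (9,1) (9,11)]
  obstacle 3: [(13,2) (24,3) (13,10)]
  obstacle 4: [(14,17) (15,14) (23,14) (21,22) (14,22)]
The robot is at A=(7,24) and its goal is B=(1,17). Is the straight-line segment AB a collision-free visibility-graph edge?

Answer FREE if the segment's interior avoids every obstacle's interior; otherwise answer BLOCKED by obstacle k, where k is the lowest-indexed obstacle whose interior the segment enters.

BLOCKED by obstacle 1

Obstacle 1 [(0,18) (11,14) (7,23)]:
  edge (0,18)–(11,14): crosses AB
  edge (11,14)–(7,23): clear
  edge (7,23)–(0,18): crosses AB
  → BLOCKED
Obstacle 2 [(0,10) (3,2) (9,1) (9,11)]:
  edge (0,10)–(3,2): clear
  edge (3,2)–(9,1): clear
  edge (9,1)–(9,11): clear
  edge (9,11)–(0,10): clear
  midpoint (4,41/2) outside
  → clear
Obstacle 3 [(13,2) (24,3) (13,10)]:
  edge (13,2)–(24,3): clear
  edge (24,3)–(13,10): clear
  edge (13,10)–(13,2): clear
  midpoint (4,41/2) outside
  → clear
Obstacle 4 [(14,17) (15,14) (23,14) (21,22) (14,22)]:
  edge (14,17)–(15,14): clear
  edge (15,14)–(23,14): clear
  edge (23,14)–(21,22): clear
  edge (21,22)–(14,22): clear
  edge (14,22)–(14,17): clear
  midpoint (4,41/2) outside
  → clear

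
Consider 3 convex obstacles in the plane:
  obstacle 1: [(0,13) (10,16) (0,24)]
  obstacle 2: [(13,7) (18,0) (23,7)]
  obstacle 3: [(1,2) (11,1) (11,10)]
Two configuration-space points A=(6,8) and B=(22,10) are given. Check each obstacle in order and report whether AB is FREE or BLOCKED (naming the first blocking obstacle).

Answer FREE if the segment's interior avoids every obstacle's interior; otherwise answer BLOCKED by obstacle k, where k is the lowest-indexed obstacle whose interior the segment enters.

Obstacle 1 [(0,13) (10,16) (0,24)]:
  edge (0,13)–(10,16): clear
  edge (10,16)–(0,24): clear
  edge (0,24)–(0,13): clear
  midpoint (14,9) outside
  → clear
Obstacle 2 [(13,7) (18,0) (23,7)]:
  edge (13,7)–(18,0): clear
  edge (18,0)–(23,7): clear
  edge (23,7)–(13,7): clear
  midpoint (14,9) outside
  → clear
Obstacle 3 [(1,2) (11,1) (11,10)]:
  edge (1,2)–(11,1): clear
  edge (11,1)–(11,10): crosses AB
  edge (11,10)–(1,2): crosses AB
  → BLOCKED

BLOCKED by obstacle 3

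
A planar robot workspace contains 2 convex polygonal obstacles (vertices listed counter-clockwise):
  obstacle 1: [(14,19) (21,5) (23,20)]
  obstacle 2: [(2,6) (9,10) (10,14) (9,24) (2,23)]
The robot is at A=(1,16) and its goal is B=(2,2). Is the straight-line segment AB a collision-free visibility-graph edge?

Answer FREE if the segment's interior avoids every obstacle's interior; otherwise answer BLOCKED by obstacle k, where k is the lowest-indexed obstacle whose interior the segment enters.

FREE

Obstacle 1 [(14,19) (21,5) (23,20)]:
  edge (14,19)–(21,5): clear
  edge (21,5)–(23,20): clear
  edge (23,20)–(14,19): clear
  midpoint (3/2,9) outside
  → clear
Obstacle 2 [(2,6) (9,10) (10,14) (9,24) (2,23)]:
  edge (2,6)–(9,10): clear
  edge (9,10)–(10,14): clear
  edge (10,14)–(9,24): clear
  edge (9,24)–(2,23): clear
  edge (2,23)–(2,6): clear
  midpoint (3/2,9) outside
  → clear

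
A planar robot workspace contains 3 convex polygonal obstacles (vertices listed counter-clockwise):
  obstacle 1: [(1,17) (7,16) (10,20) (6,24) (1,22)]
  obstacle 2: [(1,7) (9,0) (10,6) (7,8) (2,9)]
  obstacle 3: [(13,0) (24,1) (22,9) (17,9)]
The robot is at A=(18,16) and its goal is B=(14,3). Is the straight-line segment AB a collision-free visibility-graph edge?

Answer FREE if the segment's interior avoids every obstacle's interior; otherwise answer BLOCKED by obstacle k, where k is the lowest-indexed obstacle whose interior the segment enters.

Obstacle 1 [(1,17) (7,16) (10,20) (6,24) (1,22)]:
  edge (1,17)–(7,16): clear
  edge (7,16)–(10,20): clear
  edge (10,20)–(6,24): clear
  edge (6,24)–(1,22): clear
  edge (1,22)–(1,17): clear
  midpoint (16,19/2) outside
  → clear
Obstacle 2 [(1,7) (9,0) (10,6) (7,8) (2,9)]:
  edge (1,7)–(9,0): clear
  edge (9,0)–(10,6): clear
  edge (10,6)–(7,8): clear
  edge (7,8)–(2,9): clear
  edge (2,9)–(1,7): clear
  midpoint (16,19/2) outside
  → clear
Obstacle 3 [(13,0) (24,1) (22,9) (17,9)]:
  edge (13,0)–(24,1): clear
  edge (24,1)–(22,9): clear
  edge (22,9)–(17,9): clear
  edge (17,9)–(13,0): clear
  midpoint (16,19/2) outside
  → clear

FREE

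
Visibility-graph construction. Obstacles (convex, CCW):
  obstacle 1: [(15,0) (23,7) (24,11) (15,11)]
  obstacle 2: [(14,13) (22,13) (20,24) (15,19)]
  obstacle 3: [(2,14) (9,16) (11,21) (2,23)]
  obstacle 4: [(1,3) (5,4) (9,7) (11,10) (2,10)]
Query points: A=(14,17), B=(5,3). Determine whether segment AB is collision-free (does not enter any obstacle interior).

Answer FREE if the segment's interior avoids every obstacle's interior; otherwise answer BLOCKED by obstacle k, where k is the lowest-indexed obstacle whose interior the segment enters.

BLOCKED by obstacle 4

Obstacle 1 [(15,0) (23,7) (24,11) (15,11)]:
  edge (15,0)–(23,7): clear
  edge (23,7)–(24,11): clear
  edge (24,11)–(15,11): clear
  edge (15,11)–(15,0): clear
  midpoint (19/2,10) outside
  → clear
Obstacle 2 [(14,13) (22,13) (20,24) (15,19)]:
  edge (14,13)–(22,13): clear
  edge (22,13)–(20,24): clear
  edge (20,24)–(15,19): clear
  edge (15,19)–(14,13): clear
  midpoint (19/2,10) outside
  → clear
Obstacle 3 [(2,14) (9,16) (11,21) (2,23)]:
  edge (2,14)–(9,16): clear
  edge (9,16)–(11,21): clear
  edge (11,21)–(2,23): clear
  edge (2,23)–(2,14): clear
  midpoint (19/2,10) outside
  → clear
Obstacle 4 [(1,3) (5,4) (9,7) (11,10) (2,10)]:
  edge (1,3)–(5,4): clear
  edge (5,4)–(9,7): crosses AB
  edge (9,7)–(11,10): clear
  edge (11,10)–(2,10): crosses AB
  edge (2,10)–(1,3): clear
  → BLOCKED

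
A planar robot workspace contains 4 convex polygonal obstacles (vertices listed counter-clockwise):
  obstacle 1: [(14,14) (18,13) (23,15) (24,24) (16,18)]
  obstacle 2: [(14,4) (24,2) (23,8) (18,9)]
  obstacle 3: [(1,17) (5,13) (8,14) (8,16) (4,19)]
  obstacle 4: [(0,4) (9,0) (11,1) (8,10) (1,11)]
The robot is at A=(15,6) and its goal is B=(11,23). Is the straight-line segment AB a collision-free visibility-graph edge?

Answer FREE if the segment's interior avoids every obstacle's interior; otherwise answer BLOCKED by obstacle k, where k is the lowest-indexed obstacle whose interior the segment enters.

Obstacle 1 [(14,14) (18,13) (23,15) (24,24) (16,18)]:
  edge (14,14)–(18,13): clear
  edge (18,13)–(23,15): clear
  edge (23,15)–(24,24): clear
  edge (24,24)–(16,18): clear
  edge (16,18)–(14,14): clear
  midpoint (13,29/2) outside
  → clear
Obstacle 2 [(14,4) (24,2) (23,8) (18,9)]:
  edge (14,4)–(24,2): clear
  edge (24,2)–(23,8): clear
  edge (23,8)–(18,9): clear
  edge (18,9)–(14,4): clear
  midpoint (13,29/2) outside
  → clear
Obstacle 3 [(1,17) (5,13) (8,14) (8,16) (4,19)]:
  edge (1,17)–(5,13): clear
  edge (5,13)–(8,14): clear
  edge (8,14)–(8,16): clear
  edge (8,16)–(4,19): clear
  edge (4,19)–(1,17): clear
  midpoint (13,29/2) outside
  → clear
Obstacle 4 [(0,4) (9,0) (11,1) (8,10) (1,11)]:
  edge (0,4)–(9,0): clear
  edge (9,0)–(11,1): clear
  edge (11,1)–(8,10): clear
  edge (8,10)–(1,11): clear
  edge (1,11)–(0,4): clear
  midpoint (13,29/2) outside
  → clear

FREE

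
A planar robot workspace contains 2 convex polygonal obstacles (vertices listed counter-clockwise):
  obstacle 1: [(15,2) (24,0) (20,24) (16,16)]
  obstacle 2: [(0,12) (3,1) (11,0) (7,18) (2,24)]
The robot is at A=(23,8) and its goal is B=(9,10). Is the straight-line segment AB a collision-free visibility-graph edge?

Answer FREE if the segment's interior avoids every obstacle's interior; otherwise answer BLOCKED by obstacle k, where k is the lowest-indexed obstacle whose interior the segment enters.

Obstacle 1 [(15,2) (24,0) (20,24) (16,16)]:
  edge (15,2)–(24,0): clear
  edge (24,0)–(20,24): crosses AB
  edge (20,24)–(16,16): clear
  edge (16,16)–(15,2): crosses AB
  → BLOCKED
Obstacle 2 [(0,12) (3,1) (11,0) (7,18) (2,24)]:
  edge (0,12)–(3,1): clear
  edge (3,1)–(11,0): clear
  edge (11,0)–(7,18): clear
  edge (7,18)–(2,24): clear
  edge (2,24)–(0,12): clear
  midpoint (16,9) outside
  → clear

BLOCKED by obstacle 1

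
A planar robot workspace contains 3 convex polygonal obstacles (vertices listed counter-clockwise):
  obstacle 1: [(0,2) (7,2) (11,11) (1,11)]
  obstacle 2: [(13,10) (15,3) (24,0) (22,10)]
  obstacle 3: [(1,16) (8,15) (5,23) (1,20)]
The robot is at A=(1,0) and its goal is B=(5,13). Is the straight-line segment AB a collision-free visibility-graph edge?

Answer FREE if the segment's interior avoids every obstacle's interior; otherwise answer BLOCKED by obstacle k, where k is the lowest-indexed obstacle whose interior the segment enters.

Obstacle 1 [(0,2) (7,2) (11,11) (1,11)]:
  edge (0,2)–(7,2): crosses AB
  edge (7,2)–(11,11): clear
  edge (11,11)–(1,11): crosses AB
  edge (1,11)–(0,2): clear
  → BLOCKED
Obstacle 2 [(13,10) (15,3) (24,0) (22,10)]:
  edge (13,10)–(15,3): clear
  edge (15,3)–(24,0): clear
  edge (24,0)–(22,10): clear
  edge (22,10)–(13,10): clear
  midpoint (3,13/2) outside
  → clear
Obstacle 3 [(1,16) (8,15) (5,23) (1,20)]:
  edge (1,16)–(8,15): clear
  edge (8,15)–(5,23): clear
  edge (5,23)–(1,20): clear
  edge (1,20)–(1,16): clear
  midpoint (3,13/2) outside
  → clear

BLOCKED by obstacle 1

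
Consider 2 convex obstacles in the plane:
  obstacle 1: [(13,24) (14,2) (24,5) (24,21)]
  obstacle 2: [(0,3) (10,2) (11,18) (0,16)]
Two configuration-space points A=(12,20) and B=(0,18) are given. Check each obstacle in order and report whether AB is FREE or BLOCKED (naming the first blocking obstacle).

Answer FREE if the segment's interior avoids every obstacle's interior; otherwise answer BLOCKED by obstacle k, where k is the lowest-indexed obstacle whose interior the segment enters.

FREE

Obstacle 1 [(13,24) (14,2) (24,5) (24,21)]:
  edge (13,24)–(14,2): clear
  edge (14,2)–(24,5): clear
  edge (24,5)–(24,21): clear
  edge (24,21)–(13,24): clear
  midpoint (6,19) outside
  → clear
Obstacle 2 [(0,3) (10,2) (11,18) (0,16)]:
  edge (0,3)–(10,2): clear
  edge (10,2)–(11,18): clear
  edge (11,18)–(0,16): clear
  edge (0,16)–(0,3): clear
  midpoint (6,19) outside
  → clear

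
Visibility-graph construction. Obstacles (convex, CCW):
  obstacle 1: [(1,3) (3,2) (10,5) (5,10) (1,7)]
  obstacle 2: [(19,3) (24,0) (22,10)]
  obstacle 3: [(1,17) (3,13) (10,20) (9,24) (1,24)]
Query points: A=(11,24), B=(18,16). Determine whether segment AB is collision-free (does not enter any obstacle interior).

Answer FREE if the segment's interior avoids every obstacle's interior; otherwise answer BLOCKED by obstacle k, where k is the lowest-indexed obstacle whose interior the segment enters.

FREE

Obstacle 1 [(1,3) (3,2) (10,5) (5,10) (1,7)]:
  edge (1,3)–(3,2): clear
  edge (3,2)–(10,5): clear
  edge (10,5)–(5,10): clear
  edge (5,10)–(1,7): clear
  edge (1,7)–(1,3): clear
  midpoint (29/2,20) outside
  → clear
Obstacle 2 [(19,3) (24,0) (22,10)]:
  edge (19,3)–(24,0): clear
  edge (24,0)–(22,10): clear
  edge (22,10)–(19,3): clear
  midpoint (29/2,20) outside
  → clear
Obstacle 3 [(1,17) (3,13) (10,20) (9,24) (1,24)]:
  edge (1,17)–(3,13): clear
  edge (3,13)–(10,20): clear
  edge (10,20)–(9,24): clear
  edge (9,24)–(1,24): clear
  edge (1,24)–(1,17): clear
  midpoint (29/2,20) outside
  → clear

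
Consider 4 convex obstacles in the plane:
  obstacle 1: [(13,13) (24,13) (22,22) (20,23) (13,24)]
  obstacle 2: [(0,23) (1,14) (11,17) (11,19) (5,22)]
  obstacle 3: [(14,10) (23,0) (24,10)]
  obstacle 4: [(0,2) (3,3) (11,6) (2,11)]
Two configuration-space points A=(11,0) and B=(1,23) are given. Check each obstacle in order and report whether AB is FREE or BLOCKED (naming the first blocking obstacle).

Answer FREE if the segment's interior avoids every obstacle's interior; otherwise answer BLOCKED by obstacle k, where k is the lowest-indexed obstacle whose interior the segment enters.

BLOCKED by obstacle 2

Obstacle 1 [(13,13) (24,13) (22,22) (20,23) (13,24)]:
  edge (13,13)–(24,13): clear
  edge (24,13)–(22,22): clear
  edge (22,22)–(20,23): clear
  edge (20,23)–(13,24): clear
  edge (13,24)–(13,13): clear
  midpoint (6,23/2) outside
  → clear
Obstacle 2 [(0,23) (1,14) (11,17) (11,19) (5,22)]:
  edge (0,23)–(1,14): clear
  edge (1,14)–(11,17): crosses AB
  edge (11,17)–(11,19): clear
  edge (11,19)–(5,22): clear
  edge (5,22)–(0,23): crosses AB
  → BLOCKED
Obstacle 3 [(14,10) (23,0) (24,10)]:
  edge (14,10)–(23,0): clear
  edge (23,0)–(24,10): clear
  edge (24,10)–(14,10): clear
  midpoint (6,23/2) outside
  → clear
Obstacle 4 [(0,2) (3,3) (11,6) (2,11)]:
  edge (0,2)–(3,3): clear
  edge (3,3)–(11,6): crosses AB
  edge (11,6)–(2,11): crosses AB
  edge (2,11)–(0,2): clear
  → BLOCKED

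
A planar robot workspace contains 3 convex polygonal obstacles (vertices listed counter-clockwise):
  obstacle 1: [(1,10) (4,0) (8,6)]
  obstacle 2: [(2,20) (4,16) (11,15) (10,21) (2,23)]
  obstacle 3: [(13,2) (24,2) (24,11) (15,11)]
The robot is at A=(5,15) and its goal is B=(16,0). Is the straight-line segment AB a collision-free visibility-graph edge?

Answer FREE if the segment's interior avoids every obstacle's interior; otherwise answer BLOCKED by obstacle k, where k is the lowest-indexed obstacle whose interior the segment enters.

Obstacle 1 [(1,10) (4,0) (8,6)]:
  edge (1,10)–(4,0): clear
  edge (4,0)–(8,6): clear
  edge (8,6)–(1,10): clear
  midpoint (21/2,15/2) outside
  → clear
Obstacle 2 [(2,20) (4,16) (11,15) (10,21) (2,23)]:
  edge (2,20)–(4,16): clear
  edge (4,16)–(11,15): clear
  edge (11,15)–(10,21): clear
  edge (10,21)–(2,23): clear
  edge (2,23)–(2,20): clear
  midpoint (21/2,15/2) outside
  → clear
Obstacle 3 [(13,2) (24,2) (24,11) (15,11)]:
  edge (13,2)–(24,2): crosses AB
  edge (24,2)–(24,11): clear
  edge (24,11)–(15,11): clear
  edge (15,11)–(13,2): crosses AB
  → BLOCKED

BLOCKED by obstacle 3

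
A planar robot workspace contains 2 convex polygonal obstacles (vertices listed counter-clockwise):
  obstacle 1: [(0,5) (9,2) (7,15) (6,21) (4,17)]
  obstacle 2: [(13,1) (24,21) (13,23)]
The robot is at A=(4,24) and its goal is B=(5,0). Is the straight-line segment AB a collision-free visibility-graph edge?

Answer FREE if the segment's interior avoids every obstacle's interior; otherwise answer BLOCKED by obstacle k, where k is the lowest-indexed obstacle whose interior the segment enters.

Obstacle 1 [(0,5) (9,2) (7,15) (6,21) (4,17)]:
  edge (0,5)–(9,2): crosses AB
  edge (9,2)–(7,15): clear
  edge (7,15)–(6,21): clear
  edge (6,21)–(4,17): crosses AB
  edge (4,17)–(0,5): clear
  → BLOCKED
Obstacle 2 [(13,1) (24,21) (13,23)]:
  edge (13,1)–(24,21): clear
  edge (24,21)–(13,23): clear
  edge (13,23)–(13,1): clear
  midpoint (9/2,12) outside
  → clear

BLOCKED by obstacle 1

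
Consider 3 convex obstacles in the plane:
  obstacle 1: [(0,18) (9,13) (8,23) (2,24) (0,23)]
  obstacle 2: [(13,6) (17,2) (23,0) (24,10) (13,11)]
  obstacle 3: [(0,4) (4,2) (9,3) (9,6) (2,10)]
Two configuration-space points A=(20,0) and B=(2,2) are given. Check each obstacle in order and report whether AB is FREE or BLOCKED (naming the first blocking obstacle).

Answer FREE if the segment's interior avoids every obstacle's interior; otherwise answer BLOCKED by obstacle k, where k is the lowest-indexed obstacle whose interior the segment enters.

Obstacle 1 [(0,18) (9,13) (8,23) (2,24) (0,23)]:
  edge (0,18)–(9,13): clear
  edge (9,13)–(8,23): clear
  edge (8,23)–(2,24): clear
  edge (2,24)–(0,23): clear
  edge (0,23)–(0,18): clear
  midpoint (11,1) outside
  → clear
Obstacle 2 [(13,6) (17,2) (23,0) (24,10) (13,11)]:
  edge (13,6)–(17,2): clear
  edge (17,2)–(23,0): clear
  edge (23,0)–(24,10): clear
  edge (24,10)–(13,11): clear
  edge (13,11)–(13,6): clear
  midpoint (11,1) outside
  → clear
Obstacle 3 [(0,4) (4,2) (9,3) (9,6) (2,10)]:
  edge (0,4)–(4,2): clear
  edge (4,2)–(9,3): clear
  edge (9,3)–(9,6): clear
  edge (9,6)–(2,10): clear
  edge (2,10)–(0,4): clear
  midpoint (11,1) outside
  → clear

FREE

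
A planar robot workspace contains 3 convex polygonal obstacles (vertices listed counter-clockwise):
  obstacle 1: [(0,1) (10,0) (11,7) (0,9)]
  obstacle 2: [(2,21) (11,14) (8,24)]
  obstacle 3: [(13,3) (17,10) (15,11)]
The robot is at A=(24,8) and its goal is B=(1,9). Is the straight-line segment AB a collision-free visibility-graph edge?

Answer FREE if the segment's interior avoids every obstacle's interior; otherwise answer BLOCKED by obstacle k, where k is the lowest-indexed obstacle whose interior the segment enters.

BLOCKED by obstacle 3

Obstacle 1 [(0,1) (10,0) (11,7) (0,9)]:
  edge (0,1)–(10,0): clear
  edge (10,0)–(11,7): clear
  edge (11,7)–(0,9): clear
  edge (0,9)–(0,1): clear
  midpoint (25/2,17/2) outside
  → clear
Obstacle 2 [(2,21) (11,14) (8,24)]:
  edge (2,21)–(11,14): clear
  edge (11,14)–(8,24): clear
  edge (8,24)–(2,21): clear
  midpoint (25/2,17/2) outside
  → clear
Obstacle 3 [(13,3) (17,10) (15,11)]:
  edge (13,3)–(17,10): crosses AB
  edge (17,10)–(15,11): clear
  edge (15,11)–(13,3): crosses AB
  → BLOCKED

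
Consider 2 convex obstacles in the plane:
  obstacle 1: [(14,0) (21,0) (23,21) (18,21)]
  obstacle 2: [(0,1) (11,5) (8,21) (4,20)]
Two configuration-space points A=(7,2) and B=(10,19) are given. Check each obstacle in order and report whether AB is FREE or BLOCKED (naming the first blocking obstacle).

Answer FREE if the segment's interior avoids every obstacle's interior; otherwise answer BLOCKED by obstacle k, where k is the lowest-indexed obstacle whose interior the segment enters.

BLOCKED by obstacle 2

Obstacle 1 [(14,0) (21,0) (23,21) (18,21)]:
  edge (14,0)–(21,0): clear
  edge (21,0)–(23,21): clear
  edge (23,21)–(18,21): clear
  edge (18,21)–(14,0): clear
  midpoint (17/2,21/2) outside
  → clear
Obstacle 2 [(0,1) (11,5) (8,21) (4,20)]:
  edge (0,1)–(11,5): crosses AB
  edge (11,5)–(8,21): crosses AB
  edge (8,21)–(4,20): clear
  edge (4,20)–(0,1): clear
  → BLOCKED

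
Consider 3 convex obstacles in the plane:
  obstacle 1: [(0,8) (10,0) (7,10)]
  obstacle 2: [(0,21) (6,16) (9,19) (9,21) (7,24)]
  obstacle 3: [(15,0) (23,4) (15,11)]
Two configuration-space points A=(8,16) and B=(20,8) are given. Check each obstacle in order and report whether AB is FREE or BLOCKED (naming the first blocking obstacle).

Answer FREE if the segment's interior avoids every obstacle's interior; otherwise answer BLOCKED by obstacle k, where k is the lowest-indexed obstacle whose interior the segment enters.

Obstacle 1 [(0,8) (10,0) (7,10)]:
  edge (0,8)–(10,0): clear
  edge (10,0)–(7,10): clear
  edge (7,10)–(0,8): clear
  midpoint (14,12) outside
  → clear
Obstacle 2 [(0,21) (6,16) (9,19) (9,21) (7,24)]:
  edge (0,21)–(6,16): clear
  edge (6,16)–(9,19): clear
  edge (9,19)–(9,21): clear
  edge (9,21)–(7,24): clear
  edge (7,24)–(0,21): clear
  midpoint (14,12) outside
  → clear
Obstacle 3 [(15,0) (23,4) (15,11)]:
  edge (15,0)–(23,4): clear
  edge (23,4)–(15,11): clear
  edge (15,11)–(15,0): clear
  midpoint (14,12) outside
  → clear

FREE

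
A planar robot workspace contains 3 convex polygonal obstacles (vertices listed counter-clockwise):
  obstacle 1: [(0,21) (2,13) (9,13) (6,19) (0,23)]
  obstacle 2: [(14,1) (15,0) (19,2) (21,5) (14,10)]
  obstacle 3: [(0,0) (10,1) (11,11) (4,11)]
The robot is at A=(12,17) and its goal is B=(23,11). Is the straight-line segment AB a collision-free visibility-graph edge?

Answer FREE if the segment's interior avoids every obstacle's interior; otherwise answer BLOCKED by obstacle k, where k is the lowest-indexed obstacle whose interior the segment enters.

FREE

Obstacle 1 [(0,21) (2,13) (9,13) (6,19) (0,23)]:
  edge (0,21)–(2,13): clear
  edge (2,13)–(9,13): clear
  edge (9,13)–(6,19): clear
  edge (6,19)–(0,23): clear
  edge (0,23)–(0,21): clear
  midpoint (35/2,14) outside
  → clear
Obstacle 2 [(14,1) (15,0) (19,2) (21,5) (14,10)]:
  edge (14,1)–(15,0): clear
  edge (15,0)–(19,2): clear
  edge (19,2)–(21,5): clear
  edge (21,5)–(14,10): clear
  edge (14,10)–(14,1): clear
  midpoint (35/2,14) outside
  → clear
Obstacle 3 [(0,0) (10,1) (11,11) (4,11)]:
  edge (0,0)–(10,1): clear
  edge (10,1)–(11,11): clear
  edge (11,11)–(4,11): clear
  edge (4,11)–(0,0): clear
  midpoint (35/2,14) outside
  → clear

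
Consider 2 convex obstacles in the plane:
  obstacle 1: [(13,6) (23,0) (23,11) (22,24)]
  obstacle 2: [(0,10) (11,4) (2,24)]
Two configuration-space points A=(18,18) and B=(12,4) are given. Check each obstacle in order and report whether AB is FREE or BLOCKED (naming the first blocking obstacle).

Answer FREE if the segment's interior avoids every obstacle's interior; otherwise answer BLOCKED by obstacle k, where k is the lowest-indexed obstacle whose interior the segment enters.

Obstacle 1 [(13,6) (23,0) (23,11) (22,24)]:
  edge (13,6)–(23,0): clear
  edge (23,0)–(23,11): clear
  edge (23,11)–(22,24): clear
  edge (22,24)–(13,6): clear
  midpoint (15,11) outside
  → clear
Obstacle 2 [(0,10) (11,4) (2,24)]:
  edge (0,10)–(11,4): clear
  edge (11,4)–(2,24): clear
  edge (2,24)–(0,10): clear
  midpoint (15,11) outside
  → clear

FREE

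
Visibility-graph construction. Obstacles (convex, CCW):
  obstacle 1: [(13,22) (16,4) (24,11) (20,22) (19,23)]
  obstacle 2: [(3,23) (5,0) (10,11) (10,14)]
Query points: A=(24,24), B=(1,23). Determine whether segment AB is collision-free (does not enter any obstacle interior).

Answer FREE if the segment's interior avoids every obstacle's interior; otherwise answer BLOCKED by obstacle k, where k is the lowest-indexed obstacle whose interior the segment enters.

Obstacle 1 [(13,22) (16,4) (24,11) (20,22) (19,23)]:
  edge (13,22)–(16,4): clear
  edge (16,4)–(24,11): clear
  edge (24,11)–(20,22): clear
  edge (20,22)–(19,23): clear
  edge (19,23)–(13,22): clear
  midpoint (25/2,47/2) outside
  → clear
Obstacle 2 [(3,23) (5,0) (10,11) (10,14)]:
  edge (3,23)–(5,0): clear
  edge (5,0)–(10,11): clear
  edge (10,11)–(10,14): clear
  edge (10,14)–(3,23): clear
  midpoint (25/2,47/2) outside
  → clear

FREE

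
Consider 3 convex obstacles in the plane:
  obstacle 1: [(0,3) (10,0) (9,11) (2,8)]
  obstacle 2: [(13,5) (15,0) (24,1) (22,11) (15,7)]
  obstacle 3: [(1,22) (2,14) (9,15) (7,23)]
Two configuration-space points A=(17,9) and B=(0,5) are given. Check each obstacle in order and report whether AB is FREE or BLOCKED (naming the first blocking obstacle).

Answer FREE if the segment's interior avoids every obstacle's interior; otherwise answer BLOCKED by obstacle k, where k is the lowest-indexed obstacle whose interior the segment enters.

Obstacle 1 [(0,3) (10,0) (9,11) (2,8)]:
  edge (0,3)–(10,0): clear
  edge (10,0)–(9,11): crosses AB
  edge (9,11)–(2,8): clear
  edge (2,8)–(0,3): crosses AB
  → BLOCKED
Obstacle 2 [(13,5) (15,0) (24,1) (22,11) (15,7)]:
  edge (13,5)–(15,0): clear
  edge (15,0)–(24,1): clear
  edge (24,1)–(22,11): clear
  edge (22,11)–(15,7): clear
  edge (15,7)–(13,5): clear
  midpoint (17/2,7) outside
  → clear
Obstacle 3 [(1,22) (2,14) (9,15) (7,23)]:
  edge (1,22)–(2,14): clear
  edge (2,14)–(9,15): clear
  edge (9,15)–(7,23): clear
  edge (7,23)–(1,22): clear
  midpoint (17/2,7) outside
  → clear

BLOCKED by obstacle 1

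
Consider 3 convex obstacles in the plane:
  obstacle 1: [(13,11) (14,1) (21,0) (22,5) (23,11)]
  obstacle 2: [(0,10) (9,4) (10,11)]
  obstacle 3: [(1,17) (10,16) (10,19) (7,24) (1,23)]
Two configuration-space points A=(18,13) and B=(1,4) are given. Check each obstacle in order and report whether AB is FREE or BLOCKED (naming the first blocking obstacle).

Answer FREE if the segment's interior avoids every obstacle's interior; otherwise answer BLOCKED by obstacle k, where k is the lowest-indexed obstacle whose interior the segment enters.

BLOCKED by obstacle 1

Obstacle 1 [(13,11) (14,1) (21,0) (22,5) (23,11)]:
  edge (13,11)–(14,1): crosses AB
  edge (14,1)–(21,0): clear
  edge (21,0)–(22,5): clear
  edge (22,5)–(23,11): clear
  edge (23,11)–(13,11): crosses AB
  → BLOCKED
Obstacle 2 [(0,10) (9,4) (10,11)]:
  edge (0,10)–(9,4): crosses AB
  edge (9,4)–(10,11): crosses AB
  edge (10,11)–(0,10): clear
  → BLOCKED
Obstacle 3 [(1,17) (10,16) (10,19) (7,24) (1,23)]:
  edge (1,17)–(10,16): clear
  edge (10,16)–(10,19): clear
  edge (10,19)–(7,24): clear
  edge (7,24)–(1,23): clear
  edge (1,23)–(1,17): clear
  midpoint (19/2,17/2) outside
  → clear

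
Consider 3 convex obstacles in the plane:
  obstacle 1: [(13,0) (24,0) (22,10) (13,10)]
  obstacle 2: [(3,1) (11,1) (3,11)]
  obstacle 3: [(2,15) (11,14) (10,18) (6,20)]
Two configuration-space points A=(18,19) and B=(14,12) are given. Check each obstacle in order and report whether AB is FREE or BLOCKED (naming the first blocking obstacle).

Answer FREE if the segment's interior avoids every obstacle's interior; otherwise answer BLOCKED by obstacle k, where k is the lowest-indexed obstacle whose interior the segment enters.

FREE

Obstacle 1 [(13,0) (24,0) (22,10) (13,10)]:
  edge (13,0)–(24,0): clear
  edge (24,0)–(22,10): clear
  edge (22,10)–(13,10): clear
  edge (13,10)–(13,0): clear
  midpoint (16,31/2) outside
  → clear
Obstacle 2 [(3,1) (11,1) (3,11)]:
  edge (3,1)–(11,1): clear
  edge (11,1)–(3,11): clear
  edge (3,11)–(3,1): clear
  midpoint (16,31/2) outside
  → clear
Obstacle 3 [(2,15) (11,14) (10,18) (6,20)]:
  edge (2,15)–(11,14): clear
  edge (11,14)–(10,18): clear
  edge (10,18)–(6,20): clear
  edge (6,20)–(2,15): clear
  midpoint (16,31/2) outside
  → clear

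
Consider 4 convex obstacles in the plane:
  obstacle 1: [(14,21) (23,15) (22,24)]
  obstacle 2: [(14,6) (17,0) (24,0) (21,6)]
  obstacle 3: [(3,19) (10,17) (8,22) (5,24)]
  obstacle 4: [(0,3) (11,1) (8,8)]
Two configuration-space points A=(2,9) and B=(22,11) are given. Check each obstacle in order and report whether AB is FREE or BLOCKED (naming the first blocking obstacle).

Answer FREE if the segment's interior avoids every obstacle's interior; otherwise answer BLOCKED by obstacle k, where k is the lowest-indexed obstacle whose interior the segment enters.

FREE

Obstacle 1 [(14,21) (23,15) (22,24)]:
  edge (14,21)–(23,15): clear
  edge (23,15)–(22,24): clear
  edge (22,24)–(14,21): clear
  midpoint (12,10) outside
  → clear
Obstacle 2 [(14,6) (17,0) (24,0) (21,6)]:
  edge (14,6)–(17,0): clear
  edge (17,0)–(24,0): clear
  edge (24,0)–(21,6): clear
  edge (21,6)–(14,6): clear
  midpoint (12,10) outside
  → clear
Obstacle 3 [(3,19) (10,17) (8,22) (5,24)]:
  edge (3,19)–(10,17): clear
  edge (10,17)–(8,22): clear
  edge (8,22)–(5,24): clear
  edge (5,24)–(3,19): clear
  midpoint (12,10) outside
  → clear
Obstacle 4 [(0,3) (11,1) (8,8)]:
  edge (0,3)–(11,1): clear
  edge (11,1)–(8,8): clear
  edge (8,8)–(0,3): clear
  midpoint (12,10) outside
  → clear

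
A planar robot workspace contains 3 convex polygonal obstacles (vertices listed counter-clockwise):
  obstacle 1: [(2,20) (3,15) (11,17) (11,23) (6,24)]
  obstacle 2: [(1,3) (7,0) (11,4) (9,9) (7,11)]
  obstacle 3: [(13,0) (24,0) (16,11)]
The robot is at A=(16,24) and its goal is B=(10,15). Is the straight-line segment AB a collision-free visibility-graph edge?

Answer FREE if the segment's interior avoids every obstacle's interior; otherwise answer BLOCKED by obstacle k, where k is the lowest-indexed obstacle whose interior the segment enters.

FREE

Obstacle 1 [(2,20) (3,15) (11,17) (11,23) (6,24)]:
  edge (2,20)–(3,15): clear
  edge (3,15)–(11,17): clear
  edge (11,17)–(11,23): clear
  edge (11,23)–(6,24): clear
  edge (6,24)–(2,20): clear
  midpoint (13,39/2) outside
  → clear
Obstacle 2 [(1,3) (7,0) (11,4) (9,9) (7,11)]:
  edge (1,3)–(7,0): clear
  edge (7,0)–(11,4): clear
  edge (11,4)–(9,9): clear
  edge (9,9)–(7,11): clear
  edge (7,11)–(1,3): clear
  midpoint (13,39/2) outside
  → clear
Obstacle 3 [(13,0) (24,0) (16,11)]:
  edge (13,0)–(24,0): clear
  edge (24,0)–(16,11): clear
  edge (16,11)–(13,0): clear
  midpoint (13,39/2) outside
  → clear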